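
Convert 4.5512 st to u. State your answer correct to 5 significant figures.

1.7405e+28 atomic mass units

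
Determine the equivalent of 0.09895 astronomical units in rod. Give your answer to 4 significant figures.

2.943e+9 rod

1 au = 2.97459e+10 rod.
Thus 0.09895 × 2.97459e+10 ≈ 2.943e+9 rod.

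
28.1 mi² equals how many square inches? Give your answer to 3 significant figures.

1.13e+11 in²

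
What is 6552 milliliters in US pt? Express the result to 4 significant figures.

1 mL = 0.00211338 US pt.
Thus 6552 × 0.00211338 ≈ 13.85 US pt.

13.85 US pints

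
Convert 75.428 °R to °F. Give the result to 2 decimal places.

°R = °F + 459.67.
Applying the formula gives -384.24 °F.

-384.24 °F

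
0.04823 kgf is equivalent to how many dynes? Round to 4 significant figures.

47300 dynes

1 kilogram-force = 980665 dynes.
So 0.04823 × 980665 ≈ 47300 dyn.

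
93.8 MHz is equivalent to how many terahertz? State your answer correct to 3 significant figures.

1 MHz = 1.00000e-6 THz.
Thus 93.8 × 1.00000e-6 ≈ 9.38e-5 THz.

9.38e-5 THz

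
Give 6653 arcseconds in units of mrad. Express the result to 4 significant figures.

1 arcsecond = 0.00484814 milliradians.
Thus 6653 × 0.00484814 ≈ 32.25 mrad.

32.25 mrad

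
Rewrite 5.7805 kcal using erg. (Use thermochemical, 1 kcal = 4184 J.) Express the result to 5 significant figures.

2.4186 × 10^11 erg

1 kcal = 4.18400 × 10^10 erg.
5.7805 × 4.18400 × 10^10 ≈ 2.4186 × 10^11 erg.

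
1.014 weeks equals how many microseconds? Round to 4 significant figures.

1 week = 6.04800e+11 microseconds.
Then 1.014 × 6.04800e+11 ≈ 6.133e+11 μs.

6.133e+11 μs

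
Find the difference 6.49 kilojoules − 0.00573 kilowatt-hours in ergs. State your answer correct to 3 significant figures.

-1.41e+11 ergs

6.49 kJ = 6.49000e+10 erg and 0.00573 kWh = 2.06280e+11 erg.
6.49000e+10 − 2.06280e+11 ≈ -1.41e+11 erg.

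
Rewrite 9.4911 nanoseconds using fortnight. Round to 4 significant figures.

1 nanosecond = 8.26720e-16 fortnight.
Thus 9.4911 × 8.26720e-16 ≈ 7.846e-15 fortnight.

7.846e-15 fortnight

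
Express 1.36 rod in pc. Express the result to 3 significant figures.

2.22 × 10^-16 pc

1 rod = 1.62985 × 10^-16 pc.
Thus 1.36 × 1.62985 × 10^-16 ≈ 2.22 × 10^-16 pc.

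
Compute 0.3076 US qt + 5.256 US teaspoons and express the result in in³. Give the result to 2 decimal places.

19.34 cubic inches

0.3076 US qt = 17.7639 in³ and 5.256 US tsp = 1.58091 in³.
17.7639 + 1.58091 ≈ 19.34 in³.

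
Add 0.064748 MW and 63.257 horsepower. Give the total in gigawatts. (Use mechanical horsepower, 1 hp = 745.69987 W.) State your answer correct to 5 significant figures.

0.064748 MW = 6.47480 × 10^-5 GW and 63.257 hp = 4.71707 × 10^-5 GW.
6.47480 × 10^-5 + 4.71707 × 10^-5 ≈ 0.00011192 GW.

0.00011192 GW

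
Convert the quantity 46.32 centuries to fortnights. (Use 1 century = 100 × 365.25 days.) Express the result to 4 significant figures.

120800 fortnights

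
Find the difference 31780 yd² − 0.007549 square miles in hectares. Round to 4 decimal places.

0.7020 hectares

31780 yd² = 2.65721 ha and 0.007549 mi² = 1.95518 ha.
2.65721 − 1.95518 ≈ 0.7020 ha.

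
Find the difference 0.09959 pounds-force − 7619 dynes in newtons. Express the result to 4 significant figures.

0.09959 lbf = 0.442998 N and 7619 dyn = 0.0761900 N.
0.442998 − 0.0761900 ≈ 0.3668 N.

0.3668 N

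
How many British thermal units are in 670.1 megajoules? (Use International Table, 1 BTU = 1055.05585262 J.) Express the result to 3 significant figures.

1 MJ = 947.817 British thermal units.
Then 670.1 × 947.817 ≈ 635000 BTU.

635000 British thermal units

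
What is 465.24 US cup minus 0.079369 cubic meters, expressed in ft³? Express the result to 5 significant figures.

465.24 US cup = 3.88710 ft³ and 0.079369 m³ = 2.80289 ft³.
3.88710 − 2.80289 ≈ 1.0842 ft³.

1.0842 cubic feet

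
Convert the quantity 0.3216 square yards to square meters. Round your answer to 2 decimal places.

0.27 m²

1 square yard = 0.836127 m².
0.3216 × 0.836127 ≈ 0.27 m².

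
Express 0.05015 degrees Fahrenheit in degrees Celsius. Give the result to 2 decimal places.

-17.75 degrees Celsius

°F = °C × 9/5 + 32.
Applying the formula gives -17.75 °C.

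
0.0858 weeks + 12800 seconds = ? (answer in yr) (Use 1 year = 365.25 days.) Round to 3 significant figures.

0.0858 wk = 0.00164435 yr and 12800 s = 0.000405608 yr.
0.00164435 + 0.000405608 ≈ 0.00205 yr.

0.00205 yr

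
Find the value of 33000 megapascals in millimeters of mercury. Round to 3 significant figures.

2.48 × 10^8 mmHg

1 MPa = 7500.62 mmHg.
Then 33000 × 7500.62 ≈ 2.48 × 10^8 mmHg.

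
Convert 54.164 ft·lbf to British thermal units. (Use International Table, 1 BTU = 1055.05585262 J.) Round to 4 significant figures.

0.06960 British thermal units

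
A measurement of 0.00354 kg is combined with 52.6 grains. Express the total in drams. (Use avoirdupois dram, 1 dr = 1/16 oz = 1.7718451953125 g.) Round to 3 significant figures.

3.92 dr

0.00354 kg = 1.99792 dr and 52.6 gr = 1.92366 dr.
1.99792 + 1.92366 ≈ 3.92 dr.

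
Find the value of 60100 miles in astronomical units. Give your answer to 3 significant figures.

1 mi = 1.07578 × 10^-8 astronomical units.
Thus 60100 × 1.07578 × 10^-8 ≈ 0.000647 au.

0.000647 au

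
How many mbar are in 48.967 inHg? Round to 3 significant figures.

1660 mbar

1 inch of mercury = 33.8639 millibar.
48.967 × 33.8639 ≈ 1660 mbar.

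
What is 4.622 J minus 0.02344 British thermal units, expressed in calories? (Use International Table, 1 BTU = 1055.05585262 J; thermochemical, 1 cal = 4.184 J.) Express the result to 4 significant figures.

4.622 J = 1.10468 cal and 0.02344 BTU = 5.91073 cal.
1.10468 − 5.91073 ≈ -4.806 cal.

-4.806 cal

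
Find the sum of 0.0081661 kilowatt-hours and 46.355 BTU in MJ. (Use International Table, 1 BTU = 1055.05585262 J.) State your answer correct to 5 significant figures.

0.078305 megajoules

0.0081661 kWh = 0.0293980 MJ and 46.355 BTU = 0.0489071 MJ.
0.0293980 + 0.0489071 ≈ 0.078305 MJ.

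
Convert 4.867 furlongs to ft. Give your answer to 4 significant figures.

1 furlong = 660.000 feet.
Thus 4.867 × 660.000 ≈ 3212 ft.

3212 ft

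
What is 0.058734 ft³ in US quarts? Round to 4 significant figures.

1 cubic foot = 29.9221 US qt.
Thus 0.058734 × 29.9221 ≈ 1.757 US qt.

1.757 US qt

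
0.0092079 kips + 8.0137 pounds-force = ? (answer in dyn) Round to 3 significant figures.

0.0092079 kip = 4.09588e+6 dyn and 8.0137 lbf = 3.56467e+6 dyn.
4.09588e+6 + 3.56467e+6 ≈ 7.66e+6 dyn.

7.66e+6 dynes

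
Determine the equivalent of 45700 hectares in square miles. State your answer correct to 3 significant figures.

176 square miles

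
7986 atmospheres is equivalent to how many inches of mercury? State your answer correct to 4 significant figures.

239000 inches of mercury

1 atm = 29.9213 inHg.
Thus 7986 × 29.9213 ≈ 239000 inHg.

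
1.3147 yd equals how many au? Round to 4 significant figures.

1 yd = 6.11239e-12 au.
1.3147 × 6.11239e-12 ≈ 8.036e-12 au.

8.036e-12 astronomical units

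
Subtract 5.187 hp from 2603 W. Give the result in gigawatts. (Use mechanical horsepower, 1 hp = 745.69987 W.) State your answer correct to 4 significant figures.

-1.265e-6 gigawatts

2603 W = 2.60300e-6 GW and 5.187 hp = 3.86795e-6 GW.
2.60300e-6 − 3.86795e-6 ≈ -1.265e-6 GW.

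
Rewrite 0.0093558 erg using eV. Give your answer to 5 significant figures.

5.8394 × 10^9 electronvolts

1 erg = 6.24151 × 10^11 electronvolts.
Thus 0.0093558 × 6.24151 × 10^11 ≈ 5.8394 × 10^9 eV.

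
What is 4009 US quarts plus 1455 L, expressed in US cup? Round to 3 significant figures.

22200 US cup

4009 US qt = 16036.0 US cup and 1455 L = 6149.93 US cup.
16036.0 + 6149.93 ≈ 22200 US cup.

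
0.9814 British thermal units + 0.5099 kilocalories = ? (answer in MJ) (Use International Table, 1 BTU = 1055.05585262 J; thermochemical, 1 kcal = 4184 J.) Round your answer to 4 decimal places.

0.9814 BTU = 0.00103543 MJ and 0.5099 kcal = 0.00213342 MJ.
0.00103543 + 0.00213342 ≈ 0.0032 MJ.

0.0032 MJ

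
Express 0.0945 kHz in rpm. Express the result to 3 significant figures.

5670 rpm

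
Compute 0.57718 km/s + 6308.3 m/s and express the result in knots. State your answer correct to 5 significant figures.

13384 kn

0.57718 km/s = 1121.95 kn and 6308.3 m/s = 12262.4 kn.
1121.95 + 12262.4 ≈ 13384 kn.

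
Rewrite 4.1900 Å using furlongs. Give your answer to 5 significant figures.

1 angstrom = 4.97097e-13 furlong.
4.1900 × 4.97097e-13 ≈ 2.0828e-12 furlong.

2.0828e-12 furlong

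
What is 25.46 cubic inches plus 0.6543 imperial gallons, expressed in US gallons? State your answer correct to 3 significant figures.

0.896 US gal

25.46 in³ = 0.110216 US gal and 0.6543 imp gal = 0.785782 US gal.
0.110216 + 0.785782 ≈ 0.896 US gal.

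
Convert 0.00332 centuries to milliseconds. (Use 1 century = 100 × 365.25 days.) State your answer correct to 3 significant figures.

1.05e+10 milliseconds

1 century = 3.15576e+12 milliseconds.
So 0.00332 × 3.15576e+12 ≈ 1.05e+10 ms.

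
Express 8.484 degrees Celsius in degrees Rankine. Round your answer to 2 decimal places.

°R = (°C + 273.15) × 9/5.
Applying the formula gives 506.94 °R.

506.94 degrees Rankine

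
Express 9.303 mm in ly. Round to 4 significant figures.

1 millimeter = 1.05700 × 10^-19 ly.
Thus 9.303 × 1.05700 × 10^-19 ≈ 9.833 × 10^-19 ly.

9.833 × 10^-19 ly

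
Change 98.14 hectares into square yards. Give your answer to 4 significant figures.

1.174e+6 yd²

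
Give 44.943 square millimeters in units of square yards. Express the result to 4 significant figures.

5.375e-5 square yards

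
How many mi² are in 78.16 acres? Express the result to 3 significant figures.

1 acre = 0.00156250 mi².
So 78.16 × 0.00156250 ≈ 0.122 mi².

0.122 mi²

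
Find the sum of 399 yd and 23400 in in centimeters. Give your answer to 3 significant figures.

399 yd = 36484.6 cm and 23400 in = 59436.0 cm.
36484.6 + 59436.0 ≈ 95900 cm.

95900 centimeters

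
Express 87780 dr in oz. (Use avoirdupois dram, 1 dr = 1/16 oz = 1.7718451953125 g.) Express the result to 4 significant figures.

1 dram = 0.0625000 oz.
So 87780 × 0.0625000 ≈ 5486 oz.

5486 ounces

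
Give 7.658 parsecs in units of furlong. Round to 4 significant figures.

1 pc = 1.53388 × 10^14 furlongs.
Thus 7.658 × 1.53388 × 10^14 ≈ 1.175 × 10^15 furlong.

1.175 × 10^15 furlongs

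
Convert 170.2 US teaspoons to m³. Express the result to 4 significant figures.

1 US tsp = 4.92892e-6 m³.
So 170.2 × 4.92892e-6 ≈ 0.0008389 m³.

0.0008389 m³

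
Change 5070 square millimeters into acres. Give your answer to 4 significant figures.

1 mm² = 2.47105 × 10^-10 acres.
Thus 5070 × 2.47105 × 10^-10 ≈ 1.253 × 10^-6 acre.

1.253 × 10^-6 acres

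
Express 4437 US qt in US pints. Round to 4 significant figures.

8874 US pt

1 US quart = 2.00000 US pints.
Thus 4437 × 2.00000 ≈ 8874 US pt.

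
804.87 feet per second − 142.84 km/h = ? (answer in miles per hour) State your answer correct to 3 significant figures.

460 mph

804.87 ft/s = 548.775 mph and 142.84 km/h = 88.7567 mph.
548.775 − 88.7567 ≈ 460 mph.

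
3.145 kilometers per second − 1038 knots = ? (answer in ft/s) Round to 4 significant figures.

8566 ft/s

3.145 km/s = 10318.2 ft/s and 1038 kn = 1751.95 ft/s.
10318.2 − 1751.95 ≈ 8566 ft/s.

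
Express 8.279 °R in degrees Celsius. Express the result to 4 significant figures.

-268.6 °C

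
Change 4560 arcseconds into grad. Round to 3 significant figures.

1 arcsecond = 0.000308642 grad.
So 4560 × 0.000308642 ≈ 1.41 grad.

1.41 grad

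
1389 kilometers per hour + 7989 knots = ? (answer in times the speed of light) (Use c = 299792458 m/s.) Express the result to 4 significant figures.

1.500 × 10^-5 times the speed of light

1389 km/h = 1.28700 × 10^-6 c and 7989 kn = 1.37091 × 10^-5 c.
1.28700 × 10^-6 + 1.37091 × 10^-5 ≈ 1.500 × 10^-5 c.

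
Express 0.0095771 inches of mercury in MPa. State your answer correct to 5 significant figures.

3.2432e-5 megapascals

1 inch of mercury = 0.00338639 megapascals.
0.0095771 × 0.00338639 ≈ 3.2432e-5 MPa.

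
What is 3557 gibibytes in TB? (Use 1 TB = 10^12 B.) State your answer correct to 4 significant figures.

3.819 terabytes

1 gibibyte = 0.00107374 terabytes.
3557 × 0.00107374 ≈ 3.819 TB.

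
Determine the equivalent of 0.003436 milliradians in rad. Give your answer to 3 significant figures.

3.44e-6 radians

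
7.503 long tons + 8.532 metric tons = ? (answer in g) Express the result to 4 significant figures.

1.616 × 10^7 grams

7.503 long ton = 7.62340 × 10^6 g and 8.532 t = 8.53200 × 10^6 g.
7.62340 × 10^6 + 8.53200 × 10^6 ≈ 1.616 × 10^7 g.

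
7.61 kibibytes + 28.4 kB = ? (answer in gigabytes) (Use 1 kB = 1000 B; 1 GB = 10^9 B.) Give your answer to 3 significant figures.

7.61 KiB = 7.79264e-6 GB and 28.4 kB = 2.84000e-5 GB.
7.79264e-6 + 2.84000e-5 ≈ 3.62e-5 GB.

3.62e-5 GB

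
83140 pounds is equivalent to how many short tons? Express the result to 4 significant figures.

41.57 short tons

1 lb = 0.000500000 short tons.
So 83140 × 0.000500000 ≈ 41.57 short ton.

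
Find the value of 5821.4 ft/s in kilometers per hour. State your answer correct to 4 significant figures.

6388 kilometers per hour

1 foot per second = 1.09728 kilometers per hour.
So 5821.4 × 1.09728 ≈ 6388 km/h.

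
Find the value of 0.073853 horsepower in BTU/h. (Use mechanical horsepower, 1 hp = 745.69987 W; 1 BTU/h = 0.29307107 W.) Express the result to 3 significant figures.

188 BTU/h

1 horsepower = 2544.43 BTU per hour.
Then 0.073853 × 2544.43 ≈ 188 BTU/h.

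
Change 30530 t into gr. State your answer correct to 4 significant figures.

1 t = 1.543236e+7 gr.
So 30530 × 1.543236e+7 ≈ 4.711e+11 gr.

4.711e+11 gr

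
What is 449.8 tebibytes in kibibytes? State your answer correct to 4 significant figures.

1 TiB = 1.07374 × 10^9 kibibytes.
449.8 × 1.07374 × 10^9 ≈ 4.830 × 10^11 KiB.

4.830 × 10^11 KiB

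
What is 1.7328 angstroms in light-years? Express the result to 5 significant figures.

1 Å = 1.05700e-26 ly.
Thus 1.7328 × 1.05700e-26 ≈ 1.8316e-26 ly.

1.8316e-26 ly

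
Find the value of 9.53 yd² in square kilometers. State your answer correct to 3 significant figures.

7.97 × 10^-6 square kilometers

1 square yard = 8.36127 × 10^-7 square kilometers.
Then 9.53 × 8.36127 × 10^-7 ≈ 7.97 × 10^-6 km².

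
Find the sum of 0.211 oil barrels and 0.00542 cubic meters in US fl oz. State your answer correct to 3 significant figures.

1320 US fluid ounces

0.211 bbl = 1134.34 US fl oz and 0.00542 m³ = 183.272 US fl oz.
1134.34 + 183.272 ≈ 1320 US fl oz.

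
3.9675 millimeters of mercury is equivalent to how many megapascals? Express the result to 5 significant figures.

0.00052896 MPa

1 millimeter of mercury = 0.000133322 MPa.
Thus 3.9675 × 0.000133322 ≈ 0.00052896 MPa.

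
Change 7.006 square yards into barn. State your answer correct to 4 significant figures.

5.858 × 10^28 barns

1 square yard = 8.36127 × 10^27 barn.
7.006 × 8.36127 × 10^27 ≈ 5.858 × 10^28 barn.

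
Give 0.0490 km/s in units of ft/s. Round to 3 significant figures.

161 ft/s

1 kilometer per second = 3280.84 feet per second.
Thus 0.0490 × 3280.84 ≈ 161 ft/s.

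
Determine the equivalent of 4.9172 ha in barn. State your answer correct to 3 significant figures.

1 hectare = 1.00000 × 10^32 barn.
Thus 4.9172 × 1.00000 × 10^32 ≈ 4.92 × 10^32 barn.

4.92 × 10^32 barns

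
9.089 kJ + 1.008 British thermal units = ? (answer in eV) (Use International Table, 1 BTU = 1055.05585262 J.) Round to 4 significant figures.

6.337 × 10^22 eV

9.089 kJ = 5.67291 × 10^22 eV and 1.008 BTU = 6.63782 × 10^21 eV.
5.67291 × 10^22 + 6.63782 × 10^21 ≈ 6.337 × 10^22 eV.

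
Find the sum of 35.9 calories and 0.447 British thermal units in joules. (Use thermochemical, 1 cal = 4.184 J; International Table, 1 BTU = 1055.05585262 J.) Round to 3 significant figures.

622 joules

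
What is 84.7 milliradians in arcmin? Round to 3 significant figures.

291 arcmin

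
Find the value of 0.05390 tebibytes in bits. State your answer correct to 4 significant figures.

4.741 × 10^11 bit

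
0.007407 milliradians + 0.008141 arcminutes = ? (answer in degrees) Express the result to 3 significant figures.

0.000560 °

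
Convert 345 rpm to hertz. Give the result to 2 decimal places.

1 revolution per minute = 0.0166667 hertz.
Then 345 × 0.0166667 ≈ 5.75 Hz.

5.75 Hz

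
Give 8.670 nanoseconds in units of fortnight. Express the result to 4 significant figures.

7.168e-15 fortnight

1 ns = 8.26720e-16 fortnight.
Then 8.670 × 8.26720e-16 ≈ 7.168e-15 fortnight.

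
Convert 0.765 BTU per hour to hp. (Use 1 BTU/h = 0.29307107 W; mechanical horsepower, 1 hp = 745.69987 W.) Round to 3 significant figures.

1 BTU/h = 0.000393015 horsepower.
Then 0.765 × 0.000393015 ≈ 0.000301 hp.

0.000301 horsepower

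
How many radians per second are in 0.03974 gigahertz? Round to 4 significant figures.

1 GHz = 6.28319 × 10^9 rad/s.
Thus 0.03974 × 6.28319 × 10^9 ≈ 2.497 × 10^8 rad/s.

2.497 × 10^8 radians per second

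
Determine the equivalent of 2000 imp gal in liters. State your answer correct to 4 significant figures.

9092 L

1 imp gal = 4.54609 L.
So 2000 × 4.54609 ≈ 9092 L.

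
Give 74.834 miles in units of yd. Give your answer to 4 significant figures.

131700 yards

1 mile = 1760.00 yards.
Then 74.834 × 1760.00 ≈ 131700 yd.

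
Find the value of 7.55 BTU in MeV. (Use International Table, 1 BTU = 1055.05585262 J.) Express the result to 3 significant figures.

1 British thermal unit = 6.58514e+15 megaelectronvolts.
Then 7.55 × 6.58514e+15 ≈ 4.97e+16 MeV.

4.97e+16 megaelectronvolts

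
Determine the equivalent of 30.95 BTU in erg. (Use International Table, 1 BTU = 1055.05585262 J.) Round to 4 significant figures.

3.265 × 10^11 erg

1 BTU = 1.05506 × 10^10 ergs.
Thus 30.95 × 1.05506 × 10^10 ≈ 3.265 × 10^11 erg.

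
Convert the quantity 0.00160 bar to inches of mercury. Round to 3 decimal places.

0.047 inHg

1 bar = 29.5300 inches of mercury.
0.00160 × 29.5300 ≈ 0.047 inHg.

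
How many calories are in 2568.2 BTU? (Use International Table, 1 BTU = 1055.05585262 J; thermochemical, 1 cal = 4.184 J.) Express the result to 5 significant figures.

647610 cal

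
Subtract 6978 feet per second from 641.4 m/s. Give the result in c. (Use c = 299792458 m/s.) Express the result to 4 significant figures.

-4.955e-6 c

641.4 m/s = 2.13948e-6 c and 6978 ft/s = 7.09456e-6 c.
2.13948e-6 − 7.09456e-6 ≈ -4.955e-6 c.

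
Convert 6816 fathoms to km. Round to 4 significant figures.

1 fathom = 0.00182880 km.
Then 6816 × 0.00182880 ≈ 12.47 km.

12.47 kilometers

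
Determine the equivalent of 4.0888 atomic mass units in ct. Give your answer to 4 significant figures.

1 atomic mass unit = 8.30270e-24 ct.
Thus 4.0888 × 8.30270e-24 ≈ 3.395e-23 ct.

3.395e-23 ct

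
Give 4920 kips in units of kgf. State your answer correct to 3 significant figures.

1 kip = 453.592 kgf.
So 4920 × 453.592 ≈ 2.23e+6 kgf.

2.23e+6 kgf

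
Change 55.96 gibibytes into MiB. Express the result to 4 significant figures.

57300 mebibytes

1 GiB = 1024.00 MiB.
So 55.96 × 1024.00 ≈ 57300 MiB.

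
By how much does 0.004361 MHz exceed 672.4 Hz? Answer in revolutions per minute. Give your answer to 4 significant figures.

0.004361 MHz = 261660 rpm and 672.4 Hz = 40344.0 rpm.
261660 − 40344.0 ≈ 221300 rpm.

221300 revolutions per minute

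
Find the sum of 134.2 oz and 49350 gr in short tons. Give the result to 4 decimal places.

0.0077 short ton

134.2 oz = 0.00419375 short ton and 49350 gr = 0.00352500 short ton.
0.00419375 + 0.00352500 ≈ 0.0077 short ton.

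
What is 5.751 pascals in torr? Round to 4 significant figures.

0.04314 torr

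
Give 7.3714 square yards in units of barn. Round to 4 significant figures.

1 square yard = 8.36127 × 10^27 barns.
Then 7.3714 × 8.36127 × 10^27 ≈ 6.163 × 10^28 barn.

6.163 × 10^28 barns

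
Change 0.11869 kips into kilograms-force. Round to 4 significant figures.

1 kip = 453.592 kgf.
Thus 0.11869 × 453.592 ≈ 53.84 kgf.

53.84 kilograms-force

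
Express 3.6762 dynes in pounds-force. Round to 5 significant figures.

8.2644 × 10^-6 lbf

1 dyne = 2.24809 × 10^-6 pounds-force.
So 3.6762 × 2.24809 × 10^-6 ≈ 8.2644 × 10^-6 lbf.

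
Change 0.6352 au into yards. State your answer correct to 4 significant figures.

1 astronomical unit = 1.63602e+11 yards.
0.6352 × 1.63602e+11 ≈ 1.039e+11 yd.

1.039e+11 yd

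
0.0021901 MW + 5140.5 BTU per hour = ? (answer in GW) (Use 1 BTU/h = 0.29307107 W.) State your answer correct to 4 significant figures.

3.697e-6 gigawatts

0.0021901 MW = 2.19010e-6 GW and 5140.5 BTU/h = 1.50653e-6 GW.
2.19010e-6 + 1.50653e-6 ≈ 3.697e-6 GW.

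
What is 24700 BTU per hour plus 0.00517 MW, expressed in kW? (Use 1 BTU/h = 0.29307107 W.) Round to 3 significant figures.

24700 BTU/h = 7.23886 kW and 0.00517 MW = 5.17000 kW.
7.23886 + 5.17000 ≈ 12.4 kW.

12.4 kW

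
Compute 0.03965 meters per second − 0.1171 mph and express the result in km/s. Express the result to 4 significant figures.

-1.270e-5 kilometers per second

0.03965 m/s = 3.96500e-5 km/s and 0.1171 mph = 5.23484e-5 km/s.
3.96500e-5 − 5.23484e-5 ≈ -1.270e-5 km/s.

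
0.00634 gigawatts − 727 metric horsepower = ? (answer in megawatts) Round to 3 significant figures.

5.81 megawatts

0.00634 GW = 6.34000 MW and 727 PS = 0.534708 MW.
6.34000 − 0.534708 ≈ 5.81 MW.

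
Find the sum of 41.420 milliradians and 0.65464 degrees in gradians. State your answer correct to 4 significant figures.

41.420 mrad = 2.63688 grad and 0.65464 ° = 0.727378 grad.
2.63688 + 0.727378 ≈ 3.364 grad.

3.364 grad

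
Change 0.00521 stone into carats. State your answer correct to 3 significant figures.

1 st = 31751.5 ct.
So 0.00521 × 31751.5 ≈ 165 ct.

165 carats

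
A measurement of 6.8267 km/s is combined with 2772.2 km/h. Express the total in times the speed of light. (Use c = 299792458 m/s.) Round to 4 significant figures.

2.534e-5 times the speed of light

6.8267 km/s = 2.27714e-5 c and 2772.2 km/h = 2.56863e-6 c.
2.27714e-5 + 2.56863e-6 ≈ 2.534e-5 c.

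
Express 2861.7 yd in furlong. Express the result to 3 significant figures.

1 yard = 0.00454545 furlongs.
Then 2861.7 × 0.00454545 ≈ 13.0 furlong.

13.0 furlong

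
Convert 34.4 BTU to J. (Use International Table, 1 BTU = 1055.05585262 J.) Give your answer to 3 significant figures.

1 British thermal unit = 1055.06 J.
So 34.4 × 1055.06 ≈ 36300 J.

36300 J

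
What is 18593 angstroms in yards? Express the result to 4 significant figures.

1 angstrom = 1.09361 × 10^-10 yd.
Thus 18593 × 1.09361 × 10^-10 ≈ 2.033 × 10^-6 yd.

2.033 × 10^-6 yards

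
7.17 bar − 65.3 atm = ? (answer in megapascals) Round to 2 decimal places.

-5.90 MPa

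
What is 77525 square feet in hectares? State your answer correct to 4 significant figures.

1 ft² = 9.29030 × 10^-6 ha.
So 77525 × 9.29030 × 10^-6 ≈ 0.7202 ha.

0.7202 ha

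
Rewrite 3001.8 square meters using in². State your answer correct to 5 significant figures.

4.6528 × 10^6 in²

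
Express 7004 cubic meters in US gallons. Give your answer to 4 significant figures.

1 cubic meter = 264.172 US gallons.
So 7004 × 264.172 ≈ 1.850e+6 US gal.

1.850e+6 US gal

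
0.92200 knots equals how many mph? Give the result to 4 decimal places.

1.0610 miles per hour

1 kn = 1.15078 miles per hour.
Thus 0.92200 × 1.15078 ≈ 1.0610 mph.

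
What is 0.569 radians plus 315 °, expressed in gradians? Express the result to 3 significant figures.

0.569 rad = 36.2237 grad and 315 ° = 350.000 grad.
36.2237 + 350.000 ≈ 386 grad.

386 gradians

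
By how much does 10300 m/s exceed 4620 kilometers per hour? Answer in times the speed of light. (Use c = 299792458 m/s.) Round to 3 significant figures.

3.01 × 10^-5 c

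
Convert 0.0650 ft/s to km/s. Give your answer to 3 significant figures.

1 ft/s = 0.000304800 km/s.
So 0.0650 × 0.000304800 ≈ 1.98e-5 km/s.

1.98e-5 km/s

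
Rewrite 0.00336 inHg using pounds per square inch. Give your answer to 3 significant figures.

0.00165 psi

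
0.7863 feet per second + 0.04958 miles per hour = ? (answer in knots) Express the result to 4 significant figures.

0.7863 ft/s = 0.465870 kn and 0.04958 mph = 0.0430838 kn.
0.465870 + 0.0430838 ≈ 0.5090 kn.

0.5090 kn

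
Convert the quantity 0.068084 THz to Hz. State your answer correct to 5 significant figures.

1 THz = 1.00000 × 10^12 Hz.
0.068084 × 1.00000 × 10^12 ≈ 6.8084 × 10^10 Hz.

6.8084 × 10^10 hertz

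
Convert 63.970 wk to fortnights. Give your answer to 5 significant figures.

31.985 fortnight

1 week = 0.500000 fortnight.
63.970 × 0.500000 ≈ 31.985 fortnight.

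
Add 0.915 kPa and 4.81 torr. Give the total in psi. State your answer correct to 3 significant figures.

0.915 kPa = 0.132710 psi and 4.81 torr = 0.0930099 psi.
0.132710 + 0.0930099 ≈ 0.226 psi.

0.226 psi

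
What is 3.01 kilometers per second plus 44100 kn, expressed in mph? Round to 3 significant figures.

3.01 km/s = 6733.18 mph and 44100 kn = 50749.4 mph.
6733.18 + 50749.4 ≈ 57500 mph.

57500 mph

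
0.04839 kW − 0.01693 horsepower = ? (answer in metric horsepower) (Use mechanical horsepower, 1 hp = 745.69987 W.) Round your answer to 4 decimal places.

0.04839 kW = 0.0657921 PS and 0.01693 hp = 0.0171648 PS.
0.0657921 − 0.0171648 ≈ 0.0486 PS.

0.0486 metric horsepower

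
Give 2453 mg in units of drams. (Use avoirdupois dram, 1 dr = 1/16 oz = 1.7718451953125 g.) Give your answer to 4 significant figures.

1.384 dr

1 milligram = 0.000564383 drams.
So 2453 × 0.000564383 ≈ 1.384 dr.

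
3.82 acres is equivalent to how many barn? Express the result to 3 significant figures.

1.55e+32 barns

1 acre = 4.04686e+31 barn.
3.82 × 4.04686e+31 ≈ 1.55e+32 barn.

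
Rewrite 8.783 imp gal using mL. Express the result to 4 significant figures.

39930 milliliters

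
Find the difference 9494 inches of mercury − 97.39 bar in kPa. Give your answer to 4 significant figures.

9494 inHg = 32150.4 kPa and 97.39 bar = 9739.00 kPa.
32150.4 − 9739.00 ≈ 22410 kPa.

22410 kPa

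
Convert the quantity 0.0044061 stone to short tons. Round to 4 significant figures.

3.084 × 10^-5 short ton

1 st = 0.00700000 short ton.
Thus 0.0044061 × 0.00700000 ≈ 3.084 × 10^-5 short ton.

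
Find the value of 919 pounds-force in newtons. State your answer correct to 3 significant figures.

4090 N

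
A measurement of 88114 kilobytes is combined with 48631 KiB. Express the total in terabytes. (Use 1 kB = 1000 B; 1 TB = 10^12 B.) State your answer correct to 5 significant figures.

88114 kB = 8.81140 × 10^-5 TB and 48631 KiB = 4.97981 × 10^-5 TB.
8.81140 × 10^-5 + 4.97981 × 10^-5 ≈ 0.00013791 TB.

0.00013791 terabytes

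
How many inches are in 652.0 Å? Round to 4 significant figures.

2.567e-6 in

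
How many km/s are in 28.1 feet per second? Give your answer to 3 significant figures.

1 foot per second = 0.000304800 kilometers per second.
So 28.1 × 0.000304800 ≈ 0.00856 km/s.

0.00856 km/s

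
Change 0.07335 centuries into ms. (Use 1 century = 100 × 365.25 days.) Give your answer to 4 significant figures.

2.315 × 10^11 milliseconds

1 century = 3.15576 × 10^12 milliseconds.
0.07335 × 3.15576 × 10^12 ≈ 2.315 × 10^11 ms.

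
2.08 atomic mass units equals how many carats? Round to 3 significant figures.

1.73e-23 ct

1 atomic mass unit = 8.30270e-24 carats.
So 2.08 × 8.30270e-24 ≈ 1.73e-23 ct.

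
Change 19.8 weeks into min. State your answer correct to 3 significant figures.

1 wk = 10080.0 min.
Then 19.8 × 10080.0 ≈ 200000 min.

200000 min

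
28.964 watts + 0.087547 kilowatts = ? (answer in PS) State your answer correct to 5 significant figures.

0.15841 metric horsepower

28.964 W = 0.0393801 PS and 0.087547 kW = 0.119031 PS.
0.0393801 + 0.119031 ≈ 0.15841 PS.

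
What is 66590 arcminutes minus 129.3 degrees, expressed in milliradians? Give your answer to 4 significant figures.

17110 milliradians

66590 arcmin = 19370.2 mrad and 129.3 ° = 2256.71 mrad.
19370.2 − 2256.71 ≈ 17110 mrad.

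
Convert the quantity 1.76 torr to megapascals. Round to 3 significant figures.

0.000235 megapascals

1 torr = 0.000133322 MPa.
Thus 1.76 × 0.000133322 ≈ 0.000235 MPa.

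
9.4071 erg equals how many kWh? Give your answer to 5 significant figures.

1 erg = 2.77778e-14 kilowatt-hours.
Thus 9.4071 × 2.77778e-14 ≈ 2.6131e-13 kWh.

2.6131e-13 kWh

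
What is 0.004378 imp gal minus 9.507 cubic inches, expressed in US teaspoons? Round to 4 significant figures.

-27.57 US teaspoons

0.004378 imp gal = 4.03796 US tsp and 9.507 in³ = 31.6077 US tsp.
4.03796 − 31.6077 ≈ -27.57 US tsp.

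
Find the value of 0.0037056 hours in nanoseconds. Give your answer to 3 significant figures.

1.33e+10 ns

1 h = 3.60000e+12 nanoseconds.
0.0037056 × 3.60000e+12 ≈ 1.33e+10 ns.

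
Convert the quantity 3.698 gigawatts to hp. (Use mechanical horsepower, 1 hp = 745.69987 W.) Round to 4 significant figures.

4.959e+6 hp

1 gigawatt = 1.34102e+6 hp.
Then 3.698 × 1.34102e+6 ≈ 4.959e+6 hp.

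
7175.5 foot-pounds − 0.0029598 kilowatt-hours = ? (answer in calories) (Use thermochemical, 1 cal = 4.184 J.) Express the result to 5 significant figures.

-221.46 cal

7175.5 ft·lbf = 2325.21 cal and 0.0029598 kWh = 2546.67 cal.
2325.21 − 2546.67 ≈ -221.46 cal.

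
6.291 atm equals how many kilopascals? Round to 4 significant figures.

1 atmosphere = 101.325 kPa.
6.291 × 101.325 ≈ 637.4 kPa.

637.4 kilopascals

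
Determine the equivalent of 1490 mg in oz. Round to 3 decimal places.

0.053 ounces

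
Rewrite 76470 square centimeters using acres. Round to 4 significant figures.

0.001890 acre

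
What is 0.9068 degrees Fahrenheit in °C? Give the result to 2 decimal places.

°C = (°F − 32) × 5/9.
Applying the formula gives -17.27 °C.

-17.27 degrees Celsius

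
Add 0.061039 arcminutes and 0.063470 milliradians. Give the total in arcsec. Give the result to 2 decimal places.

0.061039 arcmin = 3.66234 arcsec and 0.063470 mrad = 13.0916 arcsec.
3.66234 + 13.0916 ≈ 16.75 arcsec.

16.75 arcseconds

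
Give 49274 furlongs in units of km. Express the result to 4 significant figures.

1 furlong = 0.201168 km.
Thus 49274 × 0.201168 ≈ 9912 km.

9912 kilometers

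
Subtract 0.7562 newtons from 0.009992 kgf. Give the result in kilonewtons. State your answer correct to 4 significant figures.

-0.0006582 kN

0.009992 kgf = 9.79880 × 10^-5 kN and 0.7562 N = 0.000756200 kN.
9.79880 × 10^-5 − 0.000756200 ≈ -0.0006582 kN.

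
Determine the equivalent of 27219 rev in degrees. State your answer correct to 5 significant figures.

1 rev = 360.000 °.
Thus 27219 × 360.000 ≈ 9.7988 × 10^6 °.

9.7988 × 10^6 °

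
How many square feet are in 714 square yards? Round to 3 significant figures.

6430 ft²

1 square yard = 9.00000 ft².
714 × 9.00000 ≈ 6430 ft².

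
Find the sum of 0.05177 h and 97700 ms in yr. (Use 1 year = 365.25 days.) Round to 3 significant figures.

9.00e-6 yr

0.05177 h = 5.90577e-6 yr and 97700 ms = 3.09593e-6 yr.
5.90577e-6 + 3.09593e-6 ≈ 9.00e-6 yr.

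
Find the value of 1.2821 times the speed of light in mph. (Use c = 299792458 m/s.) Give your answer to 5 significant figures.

8.5980 × 10^8 miles per hour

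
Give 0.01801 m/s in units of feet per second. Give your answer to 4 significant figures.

0.05909 feet per second

1 meter per second = 3.28084 ft/s.
Thus 0.01801 × 3.28084 ≈ 0.05909 ft/s.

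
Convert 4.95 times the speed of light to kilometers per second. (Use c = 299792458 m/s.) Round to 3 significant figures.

1.48e+6 km/s

1 c = 299792 km/s.
4.95 × 299792 ≈ 1.48e+6 km/s.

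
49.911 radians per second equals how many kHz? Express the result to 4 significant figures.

0.007944 kHz

1 radian per second = 0.000159155 kHz.
Then 49.911 × 0.000159155 ≈ 0.007944 kHz.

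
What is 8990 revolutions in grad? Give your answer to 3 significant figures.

3.60e+6 grad

1 rev = 400.000 grad.
So 8990 × 400.000 ≈ 3.60e+6 grad.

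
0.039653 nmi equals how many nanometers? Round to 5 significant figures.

7.3437e+10 nanometers

1 nautical mile = 1.85200e+12 nanometers.
0.039653 × 1.85200e+12 ≈ 7.3437e+10 nm.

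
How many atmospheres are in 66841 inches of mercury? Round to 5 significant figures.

2233.9 atm

1 inch of mercury = 0.0334211 atm.
So 66841 × 0.0334211 ≈ 2233.9 atm.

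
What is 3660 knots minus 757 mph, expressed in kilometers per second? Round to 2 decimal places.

1.54 km/s

3660 kn = 1.88287 km/s and 757 mph = 0.338409 km/s.
1.88287 − 0.338409 ≈ 1.54 km/s.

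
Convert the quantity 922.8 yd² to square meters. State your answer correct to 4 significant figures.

1 square yard = 0.836127 square meters.
922.8 × 0.836127 ≈ 771.6 m².

771.6 m²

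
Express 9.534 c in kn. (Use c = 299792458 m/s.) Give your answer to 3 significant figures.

1 c = 5.82750e+8 knots.
9.534 × 5.82750e+8 ≈ 5.56e+9 kn.

5.56e+9 kn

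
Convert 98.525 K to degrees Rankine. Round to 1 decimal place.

°R = K × 9/5.
Applying the formula gives 177.3 °R.

177.3 °R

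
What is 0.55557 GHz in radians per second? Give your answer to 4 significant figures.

3.491e+9 rad/s

1 GHz = 6.28319e+9 radians per second.
0.55557 × 6.28319e+9 ≈ 3.491e+9 rad/s.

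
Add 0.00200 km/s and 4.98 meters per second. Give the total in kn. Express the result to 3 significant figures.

0.00200 km/s = 3.88769 kn and 4.98 m/s = 9.68035 kn.
3.88769 + 9.68035 ≈ 13.6 kn.

13.6 kn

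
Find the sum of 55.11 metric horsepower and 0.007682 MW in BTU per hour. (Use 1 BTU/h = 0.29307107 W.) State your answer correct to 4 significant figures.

55.11 PS = 138305 BTU/h and 0.007682 MW = 26212.1 BTU/h.
138305 + 26212.1 ≈ 164500 BTU/h.

164500 BTU/h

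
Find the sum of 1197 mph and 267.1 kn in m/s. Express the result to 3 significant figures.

673 m/s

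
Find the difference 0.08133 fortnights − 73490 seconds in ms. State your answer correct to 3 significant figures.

2.49e+7 ms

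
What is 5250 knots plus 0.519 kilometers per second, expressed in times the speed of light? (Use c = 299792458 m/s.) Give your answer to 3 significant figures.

1.07 × 10^-5 c

5250 kn = 9.00901 × 10^-6 c and 0.519 km/s = 1.73120 × 10^-6 c.
9.00901 × 10^-6 + 1.73120 × 10^-6 ≈ 1.07 × 10^-5 c.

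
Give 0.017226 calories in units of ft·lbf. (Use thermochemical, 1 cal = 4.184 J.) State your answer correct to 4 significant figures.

0.05316 foot-pounds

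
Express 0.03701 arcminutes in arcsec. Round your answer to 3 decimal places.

1 arcmin = 60.0000 arcsec.
0.03701 × 60.0000 ≈ 2.221 arcsec.

2.221 arcseconds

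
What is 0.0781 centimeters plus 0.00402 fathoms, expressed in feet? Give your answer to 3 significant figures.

0.0267 feet

0.0781 cm = 0.00256234 ft and 0.00402 fathom = 0.0241200 ft.
0.00256234 + 0.0241200 ≈ 0.0267 ft.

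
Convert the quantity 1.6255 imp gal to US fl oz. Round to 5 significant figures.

1 imp gal = 153.7216 US fl oz.
Thus 1.6255 × 153.7216 ≈ 249.87 US fl oz.

249.87 US fl oz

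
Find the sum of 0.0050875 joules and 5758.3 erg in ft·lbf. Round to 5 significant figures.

0.0041771 ft·lbf

0.0050875 J = 0.00375235 ft·lbf and 5758.3 erg = 0.000424710 ft·lbf.
0.00375235 + 0.000424710 ≈ 0.0041771 ft·lbf.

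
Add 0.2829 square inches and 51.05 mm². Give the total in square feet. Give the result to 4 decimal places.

0.0025 ft²

0.2829 in² = 0.00196458 ft² and 51.05 mm² = 0.000549498 ft².
0.00196458 + 0.000549498 ≈ 0.0025 ft².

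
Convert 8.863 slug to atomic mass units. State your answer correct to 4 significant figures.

1 slug = 8.78865e+27 u.
Thus 8.863 × 8.78865e+27 ≈ 7.789e+28 u.

7.789e+28 u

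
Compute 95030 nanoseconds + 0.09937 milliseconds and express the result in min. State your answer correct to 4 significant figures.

95030 ns = 1.58383 × 10^-6 min and 0.09937 ms = 1.65617 × 10^-6 min.
1.58383 × 10^-6 + 1.65617 × 10^-6 ≈ 3.240 × 10^-6 min.

3.240 × 10^-6 min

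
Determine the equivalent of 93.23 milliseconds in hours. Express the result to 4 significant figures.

2.590 × 10^-5 h

1 millisecond = 2.77778 × 10^-7 h.
Then 93.23 × 2.77778 × 10^-7 ≈ 2.590 × 10^-5 h.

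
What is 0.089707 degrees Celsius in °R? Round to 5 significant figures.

°R = (°C + 273.15) × 9/5.
Applying the formula gives 491.83 °R.

491.83 °R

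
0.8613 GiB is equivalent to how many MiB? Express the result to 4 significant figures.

882.0 mebibytes

1 GiB = 1024.00 mebibytes.
Then 0.8613 × 1024.00 ≈ 882.0 MiB.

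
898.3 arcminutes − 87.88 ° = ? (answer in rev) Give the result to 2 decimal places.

898.3 arcmin = 0.0415880 rev and 87.88 ° = 0.244111 rev.
0.0415880 − 0.244111 ≈ -0.20 rev.

-0.20 rev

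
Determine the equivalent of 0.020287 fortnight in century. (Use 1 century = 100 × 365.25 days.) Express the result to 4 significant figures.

7.776 × 10^-6 century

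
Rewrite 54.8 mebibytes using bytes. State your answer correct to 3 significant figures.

1 MiB = 1.04858 × 10^6 B.
54.8 × 1.04858 × 10^6 ≈ 5.75 × 10^7 B.

5.75 × 10^7 B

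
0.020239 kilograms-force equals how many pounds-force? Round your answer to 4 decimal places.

1 kilogram-force = 2.20462 pounds-force.
0.020239 × 2.20462 ≈ 0.0446 lbf.

0.0446 lbf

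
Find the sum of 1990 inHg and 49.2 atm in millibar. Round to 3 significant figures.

117000 millibar

1990 inHg = 67389.1 mbar and 49.2 atm = 49851.9 mbar.
67389.1 + 49851.9 ≈ 117000 mbar.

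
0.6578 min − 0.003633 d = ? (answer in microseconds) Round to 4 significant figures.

-2.744 × 10^8 microseconds

0.6578 min = 3.94680 × 10^7 μs and 0.003633 d = 3.13891 × 10^8 μs.
3.94680 × 10^7 − 3.13891 × 10^8 ≈ -2.744 × 10^8 μs.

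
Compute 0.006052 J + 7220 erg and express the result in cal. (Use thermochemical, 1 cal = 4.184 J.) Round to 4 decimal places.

0.0016 cal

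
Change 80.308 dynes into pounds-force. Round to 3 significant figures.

1 dyne = 2.24809e-6 lbf.
Then 80.308 × 2.24809e-6 ≈ 0.000181 lbf.

0.000181 pounds-force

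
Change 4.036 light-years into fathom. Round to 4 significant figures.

2.088 × 10^16 fathom

1 ly = 5.17319 × 10^15 fathom.
Thus 4.036 × 5.17319 × 10^15 ≈ 2.088 × 10^16 fathom.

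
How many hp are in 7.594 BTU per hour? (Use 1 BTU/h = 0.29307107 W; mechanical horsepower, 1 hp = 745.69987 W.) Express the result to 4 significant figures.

0.002985 hp

1 BTU per hour = 0.000393015 hp.
So 7.594 × 0.000393015 ≈ 0.002985 hp.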